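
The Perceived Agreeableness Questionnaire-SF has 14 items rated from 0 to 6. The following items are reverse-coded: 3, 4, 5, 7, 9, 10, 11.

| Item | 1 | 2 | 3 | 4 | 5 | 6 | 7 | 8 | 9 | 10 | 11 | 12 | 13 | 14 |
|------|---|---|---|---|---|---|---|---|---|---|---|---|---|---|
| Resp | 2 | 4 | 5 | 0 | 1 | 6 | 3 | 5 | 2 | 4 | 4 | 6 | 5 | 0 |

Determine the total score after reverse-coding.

Raw sum = 47. Reverse-coded items: 3, 4, 5, 7, 9, 10, 11; their raw sum = 19.
Each reversal replaces raw with 6 − raw, changing the total by 6 − 2·raw per item.
Total = 47 + 7·6 − 2·19 = 47 + 42 − 38 = 51

51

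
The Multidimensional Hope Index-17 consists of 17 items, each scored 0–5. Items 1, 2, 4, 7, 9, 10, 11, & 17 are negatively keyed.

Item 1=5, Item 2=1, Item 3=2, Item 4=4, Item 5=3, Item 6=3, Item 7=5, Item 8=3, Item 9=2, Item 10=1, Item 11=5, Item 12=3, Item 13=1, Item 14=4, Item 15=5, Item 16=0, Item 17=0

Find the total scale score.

41

Raw sum = 47. Negatively keyed items: 1, 2, 4, 7, 9, 10, 11, 17; their raw sum = 23.
Each reversal replaces raw with 5 − raw, changing the total by 5 − 2·raw per item.
Total = 47 + 8·5 − 2·23 = 47 + 40 − 46 = 41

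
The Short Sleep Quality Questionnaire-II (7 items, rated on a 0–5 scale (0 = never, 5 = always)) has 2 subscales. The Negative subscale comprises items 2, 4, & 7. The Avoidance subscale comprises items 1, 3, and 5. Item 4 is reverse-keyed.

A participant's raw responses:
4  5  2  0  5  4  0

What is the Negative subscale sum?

10

Negative items: 2, 4, 7.
Of these, item 4 is reverse-keyed; reversed = (0+5) − raw = 5 − raw.
  item 2: 5
  item 4: 5 − 0 = 5
  item 7: 0
Sum = 5 + 5 + 0 = 10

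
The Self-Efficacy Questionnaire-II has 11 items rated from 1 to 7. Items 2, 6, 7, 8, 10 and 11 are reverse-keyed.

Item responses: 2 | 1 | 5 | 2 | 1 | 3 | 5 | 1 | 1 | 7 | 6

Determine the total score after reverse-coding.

36

Apply reverse scoring (reverse-coded value = 8 − response):
  item 2: 8 − 1 = 7
  item 6: 8 − 3 = 5
  item 7: 8 − 5 = 3
  item 8: 8 − 1 = 7
  item 10: 8 − 7 = 1
  item 11: 8 − 6 = 2
Scored responses: 2, 7, 5, 2, 1, 5, 3, 7, 1, 1, 2
Total = 2 + 7 + 5 + 2 + 1 + 5 + 3 + 7 + 1 + 1 + 2 = 36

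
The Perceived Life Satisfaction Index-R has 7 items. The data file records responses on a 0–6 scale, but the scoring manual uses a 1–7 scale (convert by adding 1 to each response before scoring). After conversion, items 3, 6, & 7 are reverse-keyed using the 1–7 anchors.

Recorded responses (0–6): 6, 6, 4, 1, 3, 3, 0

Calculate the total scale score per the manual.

Convert to 1–7: 7, 7, 5, 2, 4, 4, 1
Reverse-coded (reversed = (1+7) − raw = 8 − raw):
  item 3: 8 − 5 = 3
  item 6: 8 − 4 = 4
  item 7: 8 − 1 = 7
Scored: 7, 7, 3, 2, 4, 4, 7
Total = 34

34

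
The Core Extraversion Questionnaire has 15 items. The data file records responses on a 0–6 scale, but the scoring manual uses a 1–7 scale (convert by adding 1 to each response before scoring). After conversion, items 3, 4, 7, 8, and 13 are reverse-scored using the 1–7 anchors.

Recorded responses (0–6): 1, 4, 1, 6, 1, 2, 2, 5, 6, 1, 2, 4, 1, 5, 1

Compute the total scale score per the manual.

Convert to 1–7: 2, 5, 2, 7, 2, 3, 3, 6, 7, 2, 3, 5, 2, 6, 2
Reverse-coded (reversed = (1+7) − raw = 8 − raw):
  item 3: 8 − 2 = 6
  item 4: 8 − 7 = 1
  item 7: 8 − 3 = 5
  item 8: 8 − 6 = 2
  item 13: 8 − 2 = 6
Scored: 2, 5, 6, 1, 2, 3, 5, 2, 7, 2, 3, 5, 6, 6, 2
Total = 57

57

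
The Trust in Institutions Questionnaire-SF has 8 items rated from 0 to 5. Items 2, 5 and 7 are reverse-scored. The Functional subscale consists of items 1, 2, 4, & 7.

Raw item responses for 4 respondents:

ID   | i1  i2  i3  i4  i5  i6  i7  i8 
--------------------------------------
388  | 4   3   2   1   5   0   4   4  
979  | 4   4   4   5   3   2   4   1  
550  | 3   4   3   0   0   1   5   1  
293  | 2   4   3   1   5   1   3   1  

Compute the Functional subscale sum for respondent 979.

11

Respondent 979 raw: 4, 4, 4, 5, 3, 2, 4, 1.
Functional items: 1, 2, 4, 7.
Reverse-coded (on a 0–5 scale, reversed = 5 − raw):
  item 1: 4
  item 2: 5 − 4 = 1
  item 4: 5
  item 7: 5 − 4 = 1
Sum = 4 + 1 + 5 + 1 = 11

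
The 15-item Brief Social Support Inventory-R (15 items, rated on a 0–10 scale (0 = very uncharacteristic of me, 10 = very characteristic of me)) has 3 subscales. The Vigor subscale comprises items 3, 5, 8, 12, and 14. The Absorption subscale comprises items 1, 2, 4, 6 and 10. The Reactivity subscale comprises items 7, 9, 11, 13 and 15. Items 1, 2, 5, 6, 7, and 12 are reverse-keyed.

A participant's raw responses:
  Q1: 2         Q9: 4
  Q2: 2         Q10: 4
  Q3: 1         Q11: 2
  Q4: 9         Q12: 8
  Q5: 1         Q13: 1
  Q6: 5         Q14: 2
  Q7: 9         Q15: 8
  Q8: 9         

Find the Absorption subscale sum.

Absorption items: 1, 2, 4, 6, 10.
Of these, items 1, 2, and 6 are reverse-keyed; reverse-coded value = 10 − response.
  item 1: 10 − 2 = 8
  item 2: 10 − 2 = 8
  item 4: 9
  item 6: 10 − 5 = 5
  item 10: 4
Sum = 8 + 8 + 9 + 5 + 4 = 34

34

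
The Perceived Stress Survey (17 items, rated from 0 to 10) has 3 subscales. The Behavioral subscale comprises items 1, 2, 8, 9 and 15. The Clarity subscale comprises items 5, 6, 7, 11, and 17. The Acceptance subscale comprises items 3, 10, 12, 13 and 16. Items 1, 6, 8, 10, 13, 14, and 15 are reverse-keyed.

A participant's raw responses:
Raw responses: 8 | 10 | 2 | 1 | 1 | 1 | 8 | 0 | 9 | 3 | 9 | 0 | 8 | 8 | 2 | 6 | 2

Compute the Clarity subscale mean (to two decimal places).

5.80

Clarity items: 5, 6, 7, 11, 17.
Of these, item 6 is reverse-keyed; reverse-coded value = 10 − response.
  item 5: 1
  item 6: 10 − 1 = 9
  item 7: 8
  item 11: 9
  item 17: 2
Sum = 1 + 9 + 8 + 9 + 2 = 29
Mean = 29 / 5 = 5.80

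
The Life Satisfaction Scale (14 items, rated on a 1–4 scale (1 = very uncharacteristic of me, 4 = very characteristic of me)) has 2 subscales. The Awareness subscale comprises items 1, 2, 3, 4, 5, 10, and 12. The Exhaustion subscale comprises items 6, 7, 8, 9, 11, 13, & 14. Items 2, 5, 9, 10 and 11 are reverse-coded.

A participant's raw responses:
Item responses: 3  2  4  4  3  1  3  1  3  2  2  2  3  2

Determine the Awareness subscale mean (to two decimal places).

Awareness items: 1, 2, 3, 4, 5, 10, 12.
Of these, items 2, 5 and 10 are reverse-coded; reverse-coded value = 5 − response.
  item 1: 3
  item 2: 5 − 2 = 3
  item 3: 4
  item 4: 4
  item 5: 5 − 3 = 2
  item 10: 5 − 2 = 3
  item 12: 2
Sum = 3 + 3 + 4 + 4 + 2 + 3 + 2 = 21
Mean = 21 / 7 = 3.00

3.00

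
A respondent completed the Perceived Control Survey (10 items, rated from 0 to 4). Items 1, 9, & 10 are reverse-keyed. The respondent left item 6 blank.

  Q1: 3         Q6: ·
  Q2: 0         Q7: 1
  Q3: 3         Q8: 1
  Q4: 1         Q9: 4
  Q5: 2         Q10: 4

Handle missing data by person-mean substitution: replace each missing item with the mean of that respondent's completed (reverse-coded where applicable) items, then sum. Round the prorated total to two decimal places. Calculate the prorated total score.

10.00

Reverse-coded (on a 0–4 scale, reversed = 4 − raw):
  item 1: 4 − 3 = 1
  item 9: 4 − 4 = 0
  item 10: 4 − 4 = 0
Completed scored items (9 of 10): 1, 0, 3, 1, 2, 1, 1, 0, 0; sum = 9.
Person mean = 9 / 9 ≈ 1.0000
Prorated total = (9 / 9) × 10 = 10.00 (to 2 dp)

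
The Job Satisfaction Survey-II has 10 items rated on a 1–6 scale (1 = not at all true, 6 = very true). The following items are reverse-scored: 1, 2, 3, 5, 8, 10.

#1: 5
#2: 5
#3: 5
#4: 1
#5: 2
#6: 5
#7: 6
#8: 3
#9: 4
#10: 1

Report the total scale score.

Reversing items 1, 2, 3, 5, 8 and 10 with 7 − raw:
Total = (7−5) + (7−5) + (7−5) + 1 + (7−2) + 5 + 6 + (7−3) + 4 + (7−1)
      = 2 + 2 + 2 + 1 + 5 + 5 + 6 + 4 + 4 + 6 = 37

37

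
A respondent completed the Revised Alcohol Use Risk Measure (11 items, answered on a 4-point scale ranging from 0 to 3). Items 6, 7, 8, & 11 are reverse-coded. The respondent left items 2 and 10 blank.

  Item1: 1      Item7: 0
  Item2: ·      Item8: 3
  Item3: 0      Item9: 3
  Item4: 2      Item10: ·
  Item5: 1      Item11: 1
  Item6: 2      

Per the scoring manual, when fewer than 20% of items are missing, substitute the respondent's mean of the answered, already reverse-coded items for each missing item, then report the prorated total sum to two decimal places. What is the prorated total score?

15.89

Reverse-coded (on a 0–3 scale, reversed = 3 − raw):
  item 6: 3 − 2 = 1
  item 7: 3 − 0 = 3
  item 8: 3 − 3 = 0
  item 11: 3 − 1 = 2
Completed scored items (9 of 11): 1, 0, 2, 1, 1, 3, 0, 3, 2; sum = 13.
Person mean = 13 / 9 ≈ 1.4444
Prorated total = (13 / 9) × 11 = 15.89 (to 2 dp)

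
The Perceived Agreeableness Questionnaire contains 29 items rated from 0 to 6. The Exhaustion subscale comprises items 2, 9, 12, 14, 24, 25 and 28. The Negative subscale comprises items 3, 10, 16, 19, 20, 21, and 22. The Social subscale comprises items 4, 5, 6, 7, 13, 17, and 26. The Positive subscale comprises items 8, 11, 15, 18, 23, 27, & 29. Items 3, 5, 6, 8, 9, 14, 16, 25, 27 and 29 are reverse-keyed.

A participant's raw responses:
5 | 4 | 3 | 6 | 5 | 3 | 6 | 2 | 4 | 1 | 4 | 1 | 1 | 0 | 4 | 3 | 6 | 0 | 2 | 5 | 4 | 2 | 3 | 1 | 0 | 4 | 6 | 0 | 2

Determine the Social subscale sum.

Social items: 4, 5, 6, 7, 13, 17, 26.
Of these, items 5 and 6 are reverse-keyed; reverse-coded value = 6 − response.
  item 4: 6
  item 5: 6 − 5 = 1
  item 6: 6 − 3 = 3
  item 7: 6
  item 13: 1
  item 17: 6
  item 26: 4
Sum = 6 + 1 + 3 + 6 + 1 + 6 + 4 = 27

27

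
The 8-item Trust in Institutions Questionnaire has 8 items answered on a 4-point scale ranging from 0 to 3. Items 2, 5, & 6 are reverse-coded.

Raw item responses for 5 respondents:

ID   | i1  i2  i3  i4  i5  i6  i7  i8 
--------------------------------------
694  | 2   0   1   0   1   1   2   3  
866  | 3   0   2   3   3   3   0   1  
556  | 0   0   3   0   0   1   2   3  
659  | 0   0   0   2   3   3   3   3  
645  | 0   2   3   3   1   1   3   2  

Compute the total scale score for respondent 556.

Respondent 556 raw: 0, 0, 3, 0, 0, 1, 2, 3.
Reverse-coded (reversed = (0+3) − raw = 3 − raw):
  item 1: 0
  item 2: 3 − 0 = 3
  item 3: 3
  item 4: 0
  item 5: 3 − 0 = 3
  item 6: 3 − 1 = 2
  item 7: 2
  item 8: 3
Sum = 0 + 3 + 3 + 0 + 3 + 2 + 2 + 3 = 16

16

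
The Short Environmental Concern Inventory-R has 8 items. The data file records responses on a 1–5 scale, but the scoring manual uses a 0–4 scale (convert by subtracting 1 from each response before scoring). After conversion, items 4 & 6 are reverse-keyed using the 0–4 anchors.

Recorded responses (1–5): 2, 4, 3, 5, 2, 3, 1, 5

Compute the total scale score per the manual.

Convert to 0–4: 1, 3, 2, 4, 1, 2, 0, 4
Reverse-coded (on a 0–4 scale, reversed = 4 − raw):
  item 4: 4 − 4 = 0
  item 6: 4 − 2 = 2
Scored: 1, 3, 2, 0, 1, 2, 0, 4
Total = 13

13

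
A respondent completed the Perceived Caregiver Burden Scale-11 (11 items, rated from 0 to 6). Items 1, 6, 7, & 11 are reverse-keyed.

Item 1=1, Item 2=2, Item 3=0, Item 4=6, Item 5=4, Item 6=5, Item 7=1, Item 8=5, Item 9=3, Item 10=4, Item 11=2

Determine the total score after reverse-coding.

Reversing items 1, 6, 7, & 11 with 6 − raw:
Total = (6−1) + 2 + 0 + 6 + 4 + (6−5) + (6−1) + 5 + 3 + 4 + (6−2)
      = 5 + 2 + 0 + 6 + 4 + 1 + 5 + 5 + 3 + 4 + 4 = 39

39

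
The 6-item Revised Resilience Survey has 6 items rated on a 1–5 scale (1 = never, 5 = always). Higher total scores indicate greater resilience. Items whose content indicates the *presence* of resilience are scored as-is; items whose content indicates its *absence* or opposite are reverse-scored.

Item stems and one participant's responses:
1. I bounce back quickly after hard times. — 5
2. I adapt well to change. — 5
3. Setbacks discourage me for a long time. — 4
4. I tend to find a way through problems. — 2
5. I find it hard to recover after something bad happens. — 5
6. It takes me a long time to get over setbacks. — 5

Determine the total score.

16

Items 3, 5, 6 describe the absence/opposite of resilience → reverse-score.
on a 1–5 scale, reversed = 6 − raw.
  item 1: 5
  item 2: 5
  item 3: 6 − 4 = 2
  item 4: 2
  item 5: 6 − 5 = 1
  item 6: 6 − 5 = 1
Total = 5 + 5 + 2 + 2 + 1 + 1 = 16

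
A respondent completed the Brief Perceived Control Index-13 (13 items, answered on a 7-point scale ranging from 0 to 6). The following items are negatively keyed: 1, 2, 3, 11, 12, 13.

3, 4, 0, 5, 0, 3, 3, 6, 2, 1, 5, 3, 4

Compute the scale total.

37

Reverse-coded items (reversed = (0+6) − raw = 6 − raw):
  item 1: 6 − 3 = 3
  item 2: 6 − 4 = 2
  item 3: 6 − 0 = 6
  item 11: 6 − 5 = 1
  item 12: 6 − 3 = 3
  item 13: 6 − 4 = 2
Scored items: 3, 2, 6, 5, 0, 3, 3, 6, 2, 1, 1, 3, 2
Total = 3 + 2 + 6 + 5 + 0 + 3 + 3 + 6 + 2 + 1 + 1 + 3 + 2 = 37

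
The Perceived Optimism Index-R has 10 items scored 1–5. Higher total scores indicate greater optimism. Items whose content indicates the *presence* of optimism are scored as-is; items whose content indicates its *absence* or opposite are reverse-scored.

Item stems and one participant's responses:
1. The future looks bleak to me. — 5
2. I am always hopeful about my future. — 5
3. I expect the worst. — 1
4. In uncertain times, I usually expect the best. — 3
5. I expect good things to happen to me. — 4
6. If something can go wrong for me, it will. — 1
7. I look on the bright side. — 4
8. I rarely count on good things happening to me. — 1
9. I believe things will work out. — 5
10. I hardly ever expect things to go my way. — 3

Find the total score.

Items 1, 3, 6, 8, 10 describe the absence/opposite of optimism → reverse-score.
reverse-coded value = 6 − response.
  item 1: 6 − 5 = 1
  item 2: 5
  item 3: 6 − 1 = 5
  item 4: 3
  item 5: 4
  item 6: 6 − 1 = 5
  item 7: 4
  item 8: 6 − 1 = 5
  item 9: 5
  item 10: 6 − 3 = 3
Total = 1 + 5 + 5 + 3 + 4 + 5 + 4 + 5 + 5 + 3 = 40

40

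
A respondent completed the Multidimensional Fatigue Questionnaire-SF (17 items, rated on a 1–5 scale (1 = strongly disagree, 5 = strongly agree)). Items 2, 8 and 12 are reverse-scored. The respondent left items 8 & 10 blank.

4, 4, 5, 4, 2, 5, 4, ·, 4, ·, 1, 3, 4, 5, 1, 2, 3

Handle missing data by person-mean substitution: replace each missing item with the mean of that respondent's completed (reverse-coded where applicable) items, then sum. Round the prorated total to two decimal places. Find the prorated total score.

55.53

Reverse-coded (reversed = (1+5) − raw = 6 − raw):
  item 2: 6 − 4 = 2
  item 12: 6 − 3 = 3
Completed scored items (15 of 17): 4, 2, 5, 4, 2, 5, 4, 4, 1, 3, 4, 5, 1, 2, 3; sum = 49.
Person mean = 49 / 15 ≈ 3.2667
Prorated total = (49 / 15) × 17 = 55.53 (to 2 dp)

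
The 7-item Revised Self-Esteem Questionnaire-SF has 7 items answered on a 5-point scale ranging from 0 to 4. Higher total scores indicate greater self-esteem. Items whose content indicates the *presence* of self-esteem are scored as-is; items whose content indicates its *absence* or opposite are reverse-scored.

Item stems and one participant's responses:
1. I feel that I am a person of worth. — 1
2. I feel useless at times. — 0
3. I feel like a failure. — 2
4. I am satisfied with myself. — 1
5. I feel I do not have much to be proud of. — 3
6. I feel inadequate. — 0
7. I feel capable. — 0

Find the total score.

Items 2, 3, 5, 6 describe the absence/opposite of self-esteem → reverse-score.
reverse-coded value = 4 − response.
  item 1: 1
  item 2: 4 − 0 = 4
  item 3: 4 − 2 = 2
  item 4: 1
  item 5: 4 − 3 = 1
  item 6: 4 − 0 = 4
  item 7: 0
Total = 1 + 4 + 2 + 1 + 1 + 4 + 0 = 13

13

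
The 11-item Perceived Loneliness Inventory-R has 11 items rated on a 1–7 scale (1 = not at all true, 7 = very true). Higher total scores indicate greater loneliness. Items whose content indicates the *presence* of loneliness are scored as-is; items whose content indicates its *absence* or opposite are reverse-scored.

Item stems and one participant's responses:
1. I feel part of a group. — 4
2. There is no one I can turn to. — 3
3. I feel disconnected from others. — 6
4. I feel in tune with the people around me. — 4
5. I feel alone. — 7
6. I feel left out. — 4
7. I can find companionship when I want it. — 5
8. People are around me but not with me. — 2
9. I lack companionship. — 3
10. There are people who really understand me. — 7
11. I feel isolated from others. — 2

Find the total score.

39

Items 1, 4, 7, 10 describe the absence/opposite of loneliness → reverse-score.
reversed = (1+7) − raw = 8 − raw.
  item 1: 8 − 4 = 4
  item 2: 3
  item 3: 6
  item 4: 8 − 4 = 4
  item 5: 7
  item 6: 4
  item 7: 8 − 5 = 3
  item 8: 2
  item 9: 3
  item 10: 8 − 7 = 1
  item 11: 2
Total = 4 + 3 + 6 + 4 + 7 + 4 + 3 + 2 + 3 + 1 + 2 = 39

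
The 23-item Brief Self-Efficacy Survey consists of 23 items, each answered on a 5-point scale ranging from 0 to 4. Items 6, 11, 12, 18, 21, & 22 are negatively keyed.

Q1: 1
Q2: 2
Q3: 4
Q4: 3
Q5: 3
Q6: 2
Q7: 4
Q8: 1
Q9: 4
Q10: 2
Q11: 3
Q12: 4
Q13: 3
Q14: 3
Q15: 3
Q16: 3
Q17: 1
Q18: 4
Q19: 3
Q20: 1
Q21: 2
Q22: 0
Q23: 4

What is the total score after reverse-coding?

Apply reverse scoring (reverse-coded value = 4 − response):
  item 6: 4 − 2 = 2
  item 11: 4 − 3 = 1
  item 12: 4 − 4 = 0
  item 18: 4 − 4 = 0
  item 21: 4 − 2 = 2
  item 22: 4 − 0 = 4
Scored responses: 1, 2, 4, 3, 3, 2, 4, 1, 4, 2, 1, 0, 3, 3, 3, 3, 1, 0, 3, 1, 2, 4, 4
Total = 1 + 2 + 4 + 3 + 3 + 2 + 4 + 1 + 4 + 2 + 1 + 0 + 3 + 3 + 3 + 3 + 1 + 0 + 3 + 1 + 2 + 4 + 4 = 54

54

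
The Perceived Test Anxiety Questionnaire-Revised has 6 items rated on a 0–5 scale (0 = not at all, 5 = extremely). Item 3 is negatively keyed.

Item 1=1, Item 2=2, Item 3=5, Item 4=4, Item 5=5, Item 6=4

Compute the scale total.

16

Negatively keyed items use 5 − raw:
  item 3: 5 − 5 = 0
After reverse-coding: 1, 2, 0, 4, 5, 4
Total = 1 + 2 + 0 + 4 + 5 + 4 = 16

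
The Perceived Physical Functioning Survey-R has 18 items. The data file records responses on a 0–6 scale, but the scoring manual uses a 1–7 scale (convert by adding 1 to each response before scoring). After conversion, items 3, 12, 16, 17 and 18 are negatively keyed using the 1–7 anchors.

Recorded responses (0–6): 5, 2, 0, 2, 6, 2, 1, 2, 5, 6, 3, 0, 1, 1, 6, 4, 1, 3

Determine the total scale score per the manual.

82

Convert to 1–7: 6, 3, 1, 3, 7, 3, 2, 3, 6, 7, 4, 1, 2, 2, 7, 5, 2, 4
Reverse-coded (reverse-coded value = 8 − response):
  item 3: 8 − 1 = 7
  item 12: 8 − 1 = 7
  item 16: 8 − 5 = 3
  item 17: 8 − 2 = 6
  item 18: 8 − 4 = 4
Scored: 6, 3, 7, 3, 7, 3, 2, 3, 6, 7, 4, 7, 2, 2, 7, 3, 6, 4
Total = 82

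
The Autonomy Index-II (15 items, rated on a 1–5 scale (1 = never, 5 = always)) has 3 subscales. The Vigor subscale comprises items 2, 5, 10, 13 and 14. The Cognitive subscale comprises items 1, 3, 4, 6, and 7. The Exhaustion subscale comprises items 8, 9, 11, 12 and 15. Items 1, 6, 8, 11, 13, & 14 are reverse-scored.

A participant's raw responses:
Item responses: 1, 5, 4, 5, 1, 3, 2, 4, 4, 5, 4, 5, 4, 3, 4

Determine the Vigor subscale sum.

16

Vigor items: 2, 5, 10, 13, 14.
Of these, items 13 and 14 are reverse-scored; on a 1–5 scale, reversed = 6 − raw.
  item 2: 5
  item 5: 1
  item 10: 5
  item 13: 6 − 4 = 2
  item 14: 6 − 3 = 3
Sum = 5 + 1 + 5 + 2 + 3 = 16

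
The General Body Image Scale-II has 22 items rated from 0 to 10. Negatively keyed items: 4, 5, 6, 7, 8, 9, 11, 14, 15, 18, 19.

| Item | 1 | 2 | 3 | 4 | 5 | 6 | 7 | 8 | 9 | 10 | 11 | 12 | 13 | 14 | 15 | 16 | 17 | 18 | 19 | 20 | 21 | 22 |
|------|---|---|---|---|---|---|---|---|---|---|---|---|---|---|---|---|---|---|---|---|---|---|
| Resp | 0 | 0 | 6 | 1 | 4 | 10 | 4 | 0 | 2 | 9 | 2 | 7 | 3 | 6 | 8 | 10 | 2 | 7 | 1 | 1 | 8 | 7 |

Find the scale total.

118

Raw sum = 98. Negatively keyed items: 4, 5, 6, 7, 8, 9, 11, 14, 15, 18, 19; their raw sum = 45.
Each reversal replaces raw with 10 − raw, changing the total by 10 − 2·raw per item.
Total = 98 + 11·10 − 2·45 = 98 + 110 − 90 = 118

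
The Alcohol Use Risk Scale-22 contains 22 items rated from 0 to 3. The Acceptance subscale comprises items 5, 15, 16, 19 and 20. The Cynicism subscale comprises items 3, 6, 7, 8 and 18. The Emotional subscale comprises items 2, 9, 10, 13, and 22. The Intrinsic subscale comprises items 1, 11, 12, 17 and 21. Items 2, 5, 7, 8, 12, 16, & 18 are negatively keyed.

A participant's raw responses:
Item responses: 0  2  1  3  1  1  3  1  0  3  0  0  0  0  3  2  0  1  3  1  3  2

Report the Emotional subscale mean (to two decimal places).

1.20

Emotional items: 2, 9, 10, 13, 22.
Of these, item 2 is negatively keyed; on a 0–3 scale, reversed = 3 − raw.
  item 2: 3 − 2 = 1
  item 9: 0
  item 10: 3
  item 13: 0
  item 22: 2
Sum = 1 + 0 + 3 + 0 + 2 = 6
Mean = 6 / 5 = 1.20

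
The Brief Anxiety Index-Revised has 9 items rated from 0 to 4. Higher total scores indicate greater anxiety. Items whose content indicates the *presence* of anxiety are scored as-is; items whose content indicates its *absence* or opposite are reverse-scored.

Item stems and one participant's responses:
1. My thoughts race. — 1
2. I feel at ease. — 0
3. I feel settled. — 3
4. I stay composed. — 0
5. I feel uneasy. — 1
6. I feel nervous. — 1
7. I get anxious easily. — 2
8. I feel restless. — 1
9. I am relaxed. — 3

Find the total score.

Items 2, 3, 4, 9 describe the absence/opposite of anxiety → reverse-score.
reverse-coded value = 4 − response.
  item 1: 1
  item 2: 4 − 0 = 4
  item 3: 4 − 3 = 1
  item 4: 4 − 0 = 4
  item 5: 1
  item 6: 1
  item 7: 2
  item 8: 1
  item 9: 4 − 3 = 1
Total = 1 + 4 + 1 + 4 + 1 + 1 + 2 + 1 + 1 = 16

16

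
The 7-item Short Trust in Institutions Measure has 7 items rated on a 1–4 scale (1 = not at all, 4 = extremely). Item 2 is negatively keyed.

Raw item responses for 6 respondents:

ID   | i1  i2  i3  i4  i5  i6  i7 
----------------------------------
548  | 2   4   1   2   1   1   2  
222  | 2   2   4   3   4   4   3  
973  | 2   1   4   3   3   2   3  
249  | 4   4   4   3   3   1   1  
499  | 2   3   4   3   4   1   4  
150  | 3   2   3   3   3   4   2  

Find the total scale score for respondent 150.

Respondent 150 raw: 3, 2, 3, 3, 3, 4, 2.
Reverse-coded (on a 1–4 scale, reversed = 5 − raw):
  item 1: 3
  item 2: 5 − 2 = 3
  item 3: 3
  item 4: 3
  item 5: 3
  item 6: 4
  item 7: 2
Sum = 3 + 3 + 3 + 3 + 3 + 4 + 2 = 21

21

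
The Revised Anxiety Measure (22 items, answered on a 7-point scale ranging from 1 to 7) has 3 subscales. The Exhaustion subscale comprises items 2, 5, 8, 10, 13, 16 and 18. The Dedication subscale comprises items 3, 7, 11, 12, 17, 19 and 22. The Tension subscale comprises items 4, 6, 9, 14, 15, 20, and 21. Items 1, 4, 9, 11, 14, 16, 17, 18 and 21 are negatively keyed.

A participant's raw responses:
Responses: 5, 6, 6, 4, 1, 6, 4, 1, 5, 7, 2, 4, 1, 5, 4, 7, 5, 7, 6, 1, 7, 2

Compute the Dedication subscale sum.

31

Dedication items: 3, 7, 11, 12, 17, 19, 22.
Of these, items 11 & 17 are negatively keyed; reverse-coded value = 8 − response.
  item 3: 6
  item 7: 4
  item 11: 8 − 2 = 6
  item 12: 4
  item 17: 8 − 5 = 3
  item 19: 6
  item 22: 2
Sum = 6 + 4 + 6 + 4 + 3 + 6 + 2 = 31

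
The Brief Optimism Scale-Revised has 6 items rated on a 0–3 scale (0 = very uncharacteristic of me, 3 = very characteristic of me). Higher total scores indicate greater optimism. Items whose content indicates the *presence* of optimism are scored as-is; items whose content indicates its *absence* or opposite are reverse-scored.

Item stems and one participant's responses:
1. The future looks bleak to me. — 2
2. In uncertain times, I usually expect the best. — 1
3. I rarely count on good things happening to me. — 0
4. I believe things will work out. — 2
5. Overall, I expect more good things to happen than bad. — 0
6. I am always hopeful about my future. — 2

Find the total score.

9

Items 1, 3 describe the absence/opposite of optimism → reverse-score.
reverse-coded value = 3 − response.
  item 1: 3 − 2 = 1
  item 2: 1
  item 3: 3 − 0 = 3
  item 4: 2
  item 5: 0
  item 6: 2
Total = 1 + 1 + 3 + 2 + 0 + 2 = 9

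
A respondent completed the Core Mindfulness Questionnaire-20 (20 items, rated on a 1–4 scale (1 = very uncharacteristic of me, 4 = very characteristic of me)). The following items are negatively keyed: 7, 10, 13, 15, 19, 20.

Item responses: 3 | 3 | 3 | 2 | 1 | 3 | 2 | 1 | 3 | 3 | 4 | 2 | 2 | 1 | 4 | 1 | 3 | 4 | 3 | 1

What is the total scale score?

Reverse-coded items (reverse-coded value = 5 − response):
  item 7: 5 − 2 = 3
  item 10: 5 − 3 = 2
  item 13: 5 − 2 = 3
  item 15: 5 − 4 = 1
  item 19: 5 − 3 = 2
  item 20: 5 − 1 = 4
Scored items: 3, 3, 3, 2, 1, 3, 3, 1, 3, 2, 4, 2, 3, 1, 1, 1, 3, 4, 2, 4
Total = 3 + 3 + 3 + 2 + 1 + 3 + 3 + 1 + 3 + 2 + 4 + 2 + 3 + 1 + 1 + 1 + 3 + 4 + 2 + 4 = 49

49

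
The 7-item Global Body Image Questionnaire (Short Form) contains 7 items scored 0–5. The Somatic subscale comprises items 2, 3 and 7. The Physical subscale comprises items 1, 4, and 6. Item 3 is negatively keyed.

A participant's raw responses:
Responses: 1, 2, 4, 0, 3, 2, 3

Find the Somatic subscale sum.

6

Somatic items: 2, 3, 7.
Of these, item 3 is negatively keyed; reverse-coded value = 5 − response.
  item 2: 2
  item 3: 5 − 4 = 1
  item 7: 3
Sum = 2 + 1 + 3 = 6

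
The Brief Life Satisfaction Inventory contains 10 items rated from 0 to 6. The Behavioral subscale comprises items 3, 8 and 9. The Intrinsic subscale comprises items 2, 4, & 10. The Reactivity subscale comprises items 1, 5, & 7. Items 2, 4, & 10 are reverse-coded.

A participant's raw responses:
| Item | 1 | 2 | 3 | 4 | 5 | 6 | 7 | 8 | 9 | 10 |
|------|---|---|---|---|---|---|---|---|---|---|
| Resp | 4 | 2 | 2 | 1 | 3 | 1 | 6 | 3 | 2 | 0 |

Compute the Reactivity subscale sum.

Reactivity items: 1, 5, 7.
  item 1: 4
  item 5: 3
  item 7: 6
Sum = 4 + 3 + 6 = 13

13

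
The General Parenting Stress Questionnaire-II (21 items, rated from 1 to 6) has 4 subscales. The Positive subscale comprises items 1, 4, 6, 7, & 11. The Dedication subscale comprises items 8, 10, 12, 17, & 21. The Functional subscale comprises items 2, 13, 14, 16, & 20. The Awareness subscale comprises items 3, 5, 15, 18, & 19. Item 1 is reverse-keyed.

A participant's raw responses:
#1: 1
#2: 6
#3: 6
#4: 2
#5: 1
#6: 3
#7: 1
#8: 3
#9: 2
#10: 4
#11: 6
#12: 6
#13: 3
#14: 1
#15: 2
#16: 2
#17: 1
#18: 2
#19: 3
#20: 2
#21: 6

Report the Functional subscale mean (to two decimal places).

Functional items: 2, 13, 14, 16, 20.
  item 2: 6
  item 13: 3
  item 14: 1
  item 16: 2
  item 20: 2
Sum = 6 + 3 + 1 + 2 + 2 = 14
Mean = 14 / 5 = 2.80

2.80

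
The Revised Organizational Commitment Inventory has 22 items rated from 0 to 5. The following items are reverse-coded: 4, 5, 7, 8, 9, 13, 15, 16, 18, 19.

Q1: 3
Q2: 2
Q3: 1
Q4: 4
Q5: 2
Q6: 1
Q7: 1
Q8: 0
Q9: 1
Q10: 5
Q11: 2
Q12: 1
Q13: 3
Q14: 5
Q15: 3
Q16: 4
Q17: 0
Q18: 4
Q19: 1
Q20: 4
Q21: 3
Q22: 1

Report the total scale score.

55

Reverse-coded items use 5 − raw:
  item 4: 5 − 4 = 1
  item 5: 5 − 2 = 3
  item 7: 5 − 1 = 4
  item 8: 5 − 0 = 5
  item 9: 5 − 1 = 4
  item 13: 5 − 3 = 2
  item 15: 5 − 3 = 2
  item 16: 5 − 4 = 1
  item 18: 5 − 4 = 1
  item 19: 5 − 1 = 4
Scored items: 3, 2, 1, 1, 3, 1, 4, 5, 4, 5, 2, 1, 2, 5, 2, 1, 0, 1, 4, 4, 3, 1
Total = 3 + 2 + 1 + 1 + 3 + 1 + 4 + 5 + 4 + 5 + 2 + 1 + 2 + 5 + 2 + 1 + 0 + 1 + 4 + 4 + 3 + 1 = 55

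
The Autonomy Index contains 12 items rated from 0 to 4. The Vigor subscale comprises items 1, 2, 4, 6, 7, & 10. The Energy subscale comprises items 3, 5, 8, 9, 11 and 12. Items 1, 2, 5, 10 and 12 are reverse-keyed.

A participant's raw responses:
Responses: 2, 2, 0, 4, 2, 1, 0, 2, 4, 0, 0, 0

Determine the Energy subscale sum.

12

Energy items: 3, 5, 8, 9, 11, 12.
Of these, items 5 & 12 are reverse-keyed; reverse-coded value = 4 − response.
  item 3: 0
  item 5: 4 − 2 = 2
  item 8: 2
  item 9: 4
  item 11: 0
  item 12: 4 − 0 = 4
Sum = 0 + 2 + 2 + 4 + 0 + 4 = 12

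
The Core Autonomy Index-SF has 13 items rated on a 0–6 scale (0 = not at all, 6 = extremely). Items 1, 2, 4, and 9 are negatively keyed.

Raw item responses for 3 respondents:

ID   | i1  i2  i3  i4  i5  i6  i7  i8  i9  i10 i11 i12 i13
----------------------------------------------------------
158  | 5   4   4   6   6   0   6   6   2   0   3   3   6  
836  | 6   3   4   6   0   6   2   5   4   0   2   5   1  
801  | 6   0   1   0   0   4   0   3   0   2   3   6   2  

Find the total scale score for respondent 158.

41

Respondent 158 raw: 5, 4, 4, 6, 6, 0, 6, 6, 2, 0, 3, 3, 6.
Reverse-coded (on a 0–6 scale, reversed = 6 − raw):
  item 1: 6 − 5 = 1
  item 2: 6 − 4 = 2
  item 3: 4
  item 4: 6 − 6 = 0
  item 5: 6
  item 6: 0
  item 7: 6
  item 8: 6
  item 9: 6 − 2 = 4
  item 10: 0
  item 11: 3
  item 12: 3
  item 13: 6
Sum = 1 + 2 + 4 + 0 + 6 + 0 + 6 + 6 + 4 + 0 + 3 + 3 + 6 = 41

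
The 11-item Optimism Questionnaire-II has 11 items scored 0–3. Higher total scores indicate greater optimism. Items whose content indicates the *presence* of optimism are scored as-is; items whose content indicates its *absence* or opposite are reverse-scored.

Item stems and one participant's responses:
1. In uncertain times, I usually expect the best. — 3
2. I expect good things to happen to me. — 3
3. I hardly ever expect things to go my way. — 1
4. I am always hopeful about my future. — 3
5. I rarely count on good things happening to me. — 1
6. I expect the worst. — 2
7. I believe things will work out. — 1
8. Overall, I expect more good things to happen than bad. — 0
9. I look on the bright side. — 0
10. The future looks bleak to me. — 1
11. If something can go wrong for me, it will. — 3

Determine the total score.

Items 3, 5, 6, 10, 11 describe the absence/opposite of optimism → reverse-score.
reversed = (0+3) − raw = 3 − raw.
  item 1: 3
  item 2: 3
  item 3: 3 − 1 = 2
  item 4: 3
  item 5: 3 − 1 = 2
  item 6: 3 − 2 = 1
  item 7: 1
  item 8: 0
  item 9: 0
  item 10: 3 − 1 = 2
  item 11: 3 − 3 = 0
Total = 3 + 3 + 2 + 3 + 2 + 1 + 1 + 0 + 0 + 2 + 0 = 17

17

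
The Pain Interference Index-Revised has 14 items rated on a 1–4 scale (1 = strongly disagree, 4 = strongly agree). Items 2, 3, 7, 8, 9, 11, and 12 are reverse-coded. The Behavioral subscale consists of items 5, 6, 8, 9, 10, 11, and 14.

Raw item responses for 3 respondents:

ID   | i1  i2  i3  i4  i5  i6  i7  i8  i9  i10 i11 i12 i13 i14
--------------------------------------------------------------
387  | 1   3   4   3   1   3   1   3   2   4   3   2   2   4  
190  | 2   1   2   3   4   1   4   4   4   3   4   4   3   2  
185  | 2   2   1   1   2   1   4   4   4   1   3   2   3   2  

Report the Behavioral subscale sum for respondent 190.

13

Respondent 190 raw: 2, 1, 2, 3, 4, 1, 4, 4, 4, 3, 4, 4, 3, 2.
Behavioral items: 5, 6, 8, 9, 10, 11, 14.
Reverse-coded (on a 1–4 scale, reversed = 5 − raw):
  item 5: 4
  item 6: 1
  item 8: 5 − 4 = 1
  item 9: 5 − 4 = 1
  item 10: 3
  item 11: 5 − 4 = 1
  item 14: 2
Sum = 4 + 1 + 1 + 1 + 3 + 1 + 2 = 13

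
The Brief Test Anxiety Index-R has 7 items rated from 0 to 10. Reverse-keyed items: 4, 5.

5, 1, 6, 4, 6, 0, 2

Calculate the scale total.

Reverse-coded items (on a 0–10 scale, reversed = 10 − raw):
  item 4: 10 − 4 = 6
  item 5: 10 − 6 = 4
Scored responses: 5, 1, 6, 6, 4, 0, 2
Total = 5 + 1 + 6 + 6 + 4 + 0 + 2 = 24

24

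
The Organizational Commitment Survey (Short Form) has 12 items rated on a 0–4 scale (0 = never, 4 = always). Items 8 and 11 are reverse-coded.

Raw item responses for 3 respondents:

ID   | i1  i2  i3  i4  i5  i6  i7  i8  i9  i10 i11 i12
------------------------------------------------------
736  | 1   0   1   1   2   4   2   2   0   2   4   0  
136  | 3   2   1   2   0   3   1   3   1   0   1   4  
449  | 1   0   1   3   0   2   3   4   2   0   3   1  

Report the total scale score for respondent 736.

Respondent 736 raw: 1, 0, 1, 1, 2, 4, 2, 2, 0, 2, 4, 0.
Reverse-coded (on a 0–4 scale, reversed = 4 − raw):
  item 1: 1
  item 2: 0
  item 3: 1
  item 4: 1
  item 5: 2
  item 6: 4
  item 7: 2
  item 8: 4 − 2 = 2
  item 9: 0
  item 10: 2
  item 11: 4 − 4 = 0
  item 12: 0
Sum = 1 + 0 + 1 + 1 + 2 + 4 + 2 + 2 + 0 + 2 + 0 + 0 = 15

15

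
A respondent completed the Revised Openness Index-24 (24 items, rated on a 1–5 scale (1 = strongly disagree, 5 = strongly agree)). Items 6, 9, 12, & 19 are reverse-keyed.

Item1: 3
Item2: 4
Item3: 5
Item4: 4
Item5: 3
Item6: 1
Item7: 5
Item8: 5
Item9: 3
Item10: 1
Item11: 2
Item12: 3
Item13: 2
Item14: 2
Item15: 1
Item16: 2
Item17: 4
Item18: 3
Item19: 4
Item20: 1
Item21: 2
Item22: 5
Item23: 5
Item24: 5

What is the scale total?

77

Reverse-keyed items use 6 − raw:
  item 6: 6 − 1 = 5
  item 9: 6 − 3 = 3
  item 12: 6 − 3 = 3
  item 19: 6 − 4 = 2
Scored items: 3, 4, 5, 4, 3, 5, 5, 5, 3, 1, 2, 3, 2, 2, 1, 2, 4, 3, 2, 1, 2, 5, 5, 5
Total = 3 + 4 + 5 + 4 + 3 + 5 + 5 + 5 + 3 + 1 + 2 + 3 + 2 + 2 + 1 + 2 + 4 + 3 + 2 + 1 + 2 + 5 + 5 + 5 = 77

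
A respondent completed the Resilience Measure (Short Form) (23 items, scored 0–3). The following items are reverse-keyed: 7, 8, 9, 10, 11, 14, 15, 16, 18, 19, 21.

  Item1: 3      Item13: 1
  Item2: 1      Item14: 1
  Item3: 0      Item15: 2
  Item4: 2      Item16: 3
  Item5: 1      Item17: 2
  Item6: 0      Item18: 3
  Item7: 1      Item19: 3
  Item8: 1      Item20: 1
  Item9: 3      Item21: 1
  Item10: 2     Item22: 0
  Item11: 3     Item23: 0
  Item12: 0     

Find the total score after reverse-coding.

21

Reverse-coded items (reversed = (0+3) − raw = 3 − raw):
  item 7: 3 − 1 = 2
  item 8: 3 − 1 = 2
  item 9: 3 − 3 = 0
  item 10: 3 − 2 = 1
  item 11: 3 − 3 = 0
  item 14: 3 − 1 = 2
  item 15: 3 − 2 = 1
  item 16: 3 − 3 = 0
  item 18: 3 − 3 = 0
  item 19: 3 − 3 = 0
  item 21: 3 − 1 = 2
After reverse-coding: 3, 1, 0, 2, 1, 0, 2, 2, 0, 1, 0, 0, 1, 2, 1, 0, 2, 0, 0, 1, 2, 0, 0
Total = 3 + 1 + 0 + 2 + 1 + 0 + 2 + 2 + 0 + 1 + 0 + 0 + 1 + 2 + 1 + 0 + 2 + 0 + 0 + 1 + 2 + 0 + 0 = 21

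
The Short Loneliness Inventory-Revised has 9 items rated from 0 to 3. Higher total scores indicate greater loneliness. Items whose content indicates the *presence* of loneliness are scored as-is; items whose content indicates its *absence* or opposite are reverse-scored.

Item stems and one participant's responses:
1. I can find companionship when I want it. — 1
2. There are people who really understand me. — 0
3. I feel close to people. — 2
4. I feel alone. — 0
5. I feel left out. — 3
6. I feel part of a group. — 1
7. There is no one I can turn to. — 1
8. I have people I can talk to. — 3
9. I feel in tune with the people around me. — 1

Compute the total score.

14

Items 1, 2, 3, 6, 8, 9 describe the absence/opposite of loneliness → reverse-score.
reverse-coded value = 3 − response.
  item 1: 3 − 1 = 2
  item 2: 3 − 0 = 3
  item 3: 3 − 2 = 1
  item 4: 0
  item 5: 3
  item 6: 3 − 1 = 2
  item 7: 1
  item 8: 3 − 3 = 0
  item 9: 3 − 1 = 2
Total = 2 + 3 + 1 + 0 + 3 + 2 + 1 + 0 + 2 = 14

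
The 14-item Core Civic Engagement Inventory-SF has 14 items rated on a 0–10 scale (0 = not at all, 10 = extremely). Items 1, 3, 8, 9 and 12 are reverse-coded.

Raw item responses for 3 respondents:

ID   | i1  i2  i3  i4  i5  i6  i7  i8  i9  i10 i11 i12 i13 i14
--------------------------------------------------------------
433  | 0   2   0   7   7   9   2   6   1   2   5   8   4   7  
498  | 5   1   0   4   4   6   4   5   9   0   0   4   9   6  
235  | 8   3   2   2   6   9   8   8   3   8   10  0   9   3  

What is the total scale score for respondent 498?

61

Respondent 498 raw: 5, 1, 0, 4, 4, 6, 4, 5, 9, 0, 0, 4, 9, 6.
Reverse-coded (reversed = (0+10) − raw = 10 − raw):
  item 1: 10 − 5 = 5
  item 2: 1
  item 3: 10 − 0 = 10
  item 4: 4
  item 5: 4
  item 6: 6
  item 7: 4
  item 8: 10 − 5 = 5
  item 9: 10 − 9 = 1
  item 10: 0
  item 11: 0
  item 12: 10 − 4 = 6
  item 13: 9
  item 14: 6
Sum = 5 + 1 + 10 + 4 + 4 + 6 + 4 + 5 + 1 + 0 + 0 + 6 + 9 + 6 = 61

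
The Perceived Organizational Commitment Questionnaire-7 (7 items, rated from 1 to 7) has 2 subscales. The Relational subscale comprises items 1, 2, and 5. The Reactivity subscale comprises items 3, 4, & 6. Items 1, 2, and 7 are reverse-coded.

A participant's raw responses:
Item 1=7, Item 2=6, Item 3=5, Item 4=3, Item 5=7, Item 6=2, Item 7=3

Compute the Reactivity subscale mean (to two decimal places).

3.33

Reactivity items: 3, 4, 6.
  item 3: 5
  item 4: 3
  item 6: 2
Sum = 5 + 3 + 2 = 10
Mean = 10 / 3 = 3.33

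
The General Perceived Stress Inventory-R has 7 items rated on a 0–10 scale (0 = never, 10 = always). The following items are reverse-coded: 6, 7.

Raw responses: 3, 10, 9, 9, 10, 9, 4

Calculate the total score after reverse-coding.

Reverse-coded items use 10 − raw:
  item 6: 10 − 9 = 1
  item 7: 10 − 4 = 6
Scored responses: 3, 10, 9, 9, 10, 1, 6
Total = 3 + 10 + 9 + 9 + 10 + 1 + 6 = 48

48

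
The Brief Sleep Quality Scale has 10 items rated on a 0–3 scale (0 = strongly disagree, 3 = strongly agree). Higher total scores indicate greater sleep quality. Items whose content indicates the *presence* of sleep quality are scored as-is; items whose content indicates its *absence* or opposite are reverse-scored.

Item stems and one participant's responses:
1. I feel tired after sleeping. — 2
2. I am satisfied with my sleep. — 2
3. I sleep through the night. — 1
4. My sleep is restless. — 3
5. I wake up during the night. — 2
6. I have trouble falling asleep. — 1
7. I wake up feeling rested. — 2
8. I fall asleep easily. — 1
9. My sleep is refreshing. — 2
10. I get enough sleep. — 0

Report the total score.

Items 1, 4, 5, 6 describe the absence/opposite of sleep quality → reverse-score.
reversed = (0+3) − raw = 3 − raw.
  item 1: 3 − 2 = 1
  item 2: 2
  item 3: 1
  item 4: 3 − 3 = 0
  item 5: 3 − 2 = 1
  item 6: 3 − 1 = 2
  item 7: 2
  item 8: 1
  item 9: 2
  item 10: 0
Total = 1 + 2 + 1 + 0 + 1 + 2 + 2 + 1 + 2 + 0 = 12

12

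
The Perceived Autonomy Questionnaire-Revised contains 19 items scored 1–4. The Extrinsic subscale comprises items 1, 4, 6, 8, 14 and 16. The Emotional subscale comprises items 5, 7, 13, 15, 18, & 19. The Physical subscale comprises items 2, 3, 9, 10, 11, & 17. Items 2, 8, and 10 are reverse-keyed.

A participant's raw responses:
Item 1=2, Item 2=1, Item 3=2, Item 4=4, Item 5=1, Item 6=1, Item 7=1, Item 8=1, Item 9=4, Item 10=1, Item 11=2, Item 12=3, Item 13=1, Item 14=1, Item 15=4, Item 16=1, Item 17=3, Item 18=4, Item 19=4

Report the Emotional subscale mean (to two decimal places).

Emotional items: 5, 7, 13, 15, 18, 19.
  item 5: 1
  item 7: 1
  item 13: 1
  item 15: 4
  item 18: 4
  item 19: 4
Sum = 1 + 1 + 1 + 4 + 4 + 4 = 15
Mean = 15 / 6 = 2.50

2.50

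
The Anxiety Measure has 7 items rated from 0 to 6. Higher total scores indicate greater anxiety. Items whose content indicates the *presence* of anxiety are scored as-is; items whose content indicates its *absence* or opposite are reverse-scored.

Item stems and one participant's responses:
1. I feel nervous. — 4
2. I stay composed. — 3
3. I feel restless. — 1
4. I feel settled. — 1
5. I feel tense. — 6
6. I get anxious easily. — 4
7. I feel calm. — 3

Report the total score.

26

Items 2, 4, 7 describe the absence/opposite of anxiety → reverse-score.
reversed = (0+6) − raw = 6 − raw.
  item 1: 4
  item 2: 6 − 3 = 3
  item 3: 1
  item 4: 6 − 1 = 5
  item 5: 6
  item 6: 4
  item 7: 6 − 3 = 3
Total = 4 + 3 + 1 + 5 + 6 + 4 + 3 = 26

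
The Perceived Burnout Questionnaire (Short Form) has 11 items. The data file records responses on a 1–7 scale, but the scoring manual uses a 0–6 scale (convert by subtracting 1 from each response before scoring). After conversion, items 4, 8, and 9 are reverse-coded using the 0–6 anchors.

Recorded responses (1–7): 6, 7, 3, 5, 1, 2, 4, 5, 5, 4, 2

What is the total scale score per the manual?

Convert to 0–6: 5, 6, 2, 4, 0, 1, 3, 4, 4, 3, 1
Reverse-coded (on a 0–6 scale, reversed = 6 − raw):
  item 4: 6 − 4 = 2
  item 8: 6 − 4 = 2
  item 9: 6 − 4 = 2
Scored: 5, 6, 2, 2, 0, 1, 3, 2, 2, 3, 1
Total = 27

27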